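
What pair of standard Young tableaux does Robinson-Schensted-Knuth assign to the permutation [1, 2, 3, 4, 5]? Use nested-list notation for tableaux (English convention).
Insert each entry of the permutation into P by Schensted row insertion, recording in Q the position of each new cell.

After inserting 1: P = [[1]].
After inserting 2: P = [[1, 2]].
After inserting 3: P = [[1, 2, 3]].
After inserting 4: P = [[1, 2, 3, 4]].
After inserting 5: P = [[1, 2, 3, 4, 5]].

So P = [[1, 2, 3, 4, 5]], Q = [[1, 2, 3, 4, 5]].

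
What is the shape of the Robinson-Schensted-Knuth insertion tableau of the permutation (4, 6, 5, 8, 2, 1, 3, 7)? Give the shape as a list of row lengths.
[3, 3, 1, 1]

Row-insert each entry into an empty tableau.

After inserting 4: P = [[4]].
After inserting 6: P = [[4, 6]].
After inserting 5: P = [[4, 5], [6]].
After inserting 8: P = [[4, 5, 8], [6]].
After inserting 2: P = [[2, 5, 8], [4], [6]].
After inserting 1: P = [[1, 5, 8], [2], [4], [6]].
After inserting 3: P = [[1, 3, 8], [2, 5], [4], [6]].
After inserting 7: P = [[1, 3, 7], [2, 5, 8], [4], [6]].

The final insertion tableau P = [[1, 3, 7], [2, 5, 8], [4], [6]] has shape [3, 3, 1, 1].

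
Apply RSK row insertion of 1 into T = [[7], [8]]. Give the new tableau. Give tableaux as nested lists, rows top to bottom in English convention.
[[1], [7], [8]]

In row 1, 1 replaces 7 (the leftmost entry greater than 1); 7 is bumped to row 2. In row 2, 7 replaces 8 (the leftmost entry greater than 7); 8 is bumped to row 3. 8 starts a new row 3. The new tableau is [[1], [7], [8]].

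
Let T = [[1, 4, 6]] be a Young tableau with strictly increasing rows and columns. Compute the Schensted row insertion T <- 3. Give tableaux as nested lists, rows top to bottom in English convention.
[[1, 3, 6], [4]]

In row 1, 3 replaces 4 (the leftmost entry greater than 3); 4 is bumped to row 2. 4 starts a new row 2. The new tableau is [[1, 3, 6], [4]].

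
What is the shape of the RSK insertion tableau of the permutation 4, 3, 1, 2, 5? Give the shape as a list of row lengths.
Row-insert each entry into an empty tableau.

After inserting 4: P = [[4]].
After inserting 3: P = [[3], [4]].
After inserting 1: P = [[1], [3], [4]].
After inserting 2: P = [[1, 2], [3], [4]].
After inserting 5: P = [[1, 2, 5], [3], [4]].

The final insertion tableau P = [[1, 2, 5], [3], [4]] has shape [3, 1, 1].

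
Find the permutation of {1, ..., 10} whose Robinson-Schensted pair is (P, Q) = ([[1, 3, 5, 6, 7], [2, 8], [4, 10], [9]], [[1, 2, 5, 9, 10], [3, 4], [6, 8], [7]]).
9 10 2 4 8 3 1 5 6 7

Reverse the RSK construction: for i from n down to 1, find the cell of Q containing i, remove the entry at that cell from P, and reverse-bump it up through P; the value ejected from row 1 is w(i).

Step i=10: Q has 10 at row 1, column 5; remove that cell from P, ejecting 7. So w(10) = 7. P is now [[1, 3, 5, 6], [2, 8], [4, 10], [9]].
Step i=9: Q has 9 at row 1, column 4; remove that cell from P, ejecting 6. So w(9) = 6. P is now [[1, 3, 5], [2, 8], [4, 10], [9]].
Step i=8: Q has 8 at row 3, column 2; remove 10 from row 3 of P and reverse-bump: 10 enters row 2 and ejects 8; 8 enters row 1 and ejects 5. So w(8) = 5. P is now [[1, 3, 8], [2, 10], [4], [9]].
Step i=7: Q has 7 at row 4, column 1; remove 9 from row 4 of P and reverse-bump: 9 enters row 3 and ejects 4; 4 enters row 2 and ejects 2; 2 enters row 1 and ejects 1. So w(7) = 1. P is now [[2, 3, 8], [4, 10], [9]].
Step i=6: Q has 6 at row 3, column 1; remove 9 from row 3 of P and reverse-bump: 9 enters row 2 and ejects 4; 4 enters row 1 and ejects 3. So w(6) = 3. P is now [[2, 4, 8], [9, 10]].
Step i=5: Q has 5 at row 1, column 3; remove that cell from P, ejecting 8. So w(5) = 8. P is now [[2, 4], [9, 10]].
Step i=4: Q has 4 at row 2, column 2; remove 10 from row 2 of P and reverse-bump: 10 enters row 1 and ejects 4. So w(4) = 4. P is now [[2, 10], [9]].
Step i=3: Q has 3 at row 2, column 1; remove 9 from row 2 of P and reverse-bump: 9 enters row 1 and ejects 2. So w(3) = 2. P is now [[9, 10]].
Step i=2: Q has 2 at row 1, column 2; remove that cell from P, ejecting 10. So w(2) = 10. P is now [[9]].
Step i=1: Q has 1 at row 1, column 1; remove that cell from P, ejecting 9. So w(1) = 9. P is now [].

So w = 9 10 2 4 8 3 1 5 6 7.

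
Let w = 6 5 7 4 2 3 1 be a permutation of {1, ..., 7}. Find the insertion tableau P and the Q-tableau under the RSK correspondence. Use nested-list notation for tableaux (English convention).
P = [[1, 3], [2, 7], [4], [5], [6]], Q = [[1, 3], [2, 6], [4], [5], [7]]

Insert each entry of the permutation into P by Schensted row insertion, recording in Q the position of each new cell.

Insert 6: appended to row 1. P = [[6]].
Insert 5: 5 bumps 6 from row 1; 6 starts row 2. P = [[5], [6]].
Insert 7: appended to row 1. P = [[5, 7], [6]].
Insert 4: 4 bumps 5 from row 1; 5 bumps 6 from row 2; 6 starts row 3. P = [[4, 7], [5], [6]].
Insert 2: 2 bumps 4 from row 1; 4 bumps 5 from row 2; 5 bumps 6 from row 3; 6 starts row 4. P = [[2, 7], [4], [5], [6]].
Insert 3: 3 bumps 7 from row 1; 7 appends to row 2. P = [[2, 3], [4, 7], [5], [6]].
Insert 1: 1 bumps 2 from row 1; 2 bumps 4 from row 2; 4 bumps 5 from row 3; 5 bumps 6 from row 4; 6 starts row 5. P = [[1, 3], [2, 7], [4], [5], [6]].

So P = [[1, 3], [2, 7], [4], [5], [6]], Q = [[1, 3], [2, 6], [4], [5], [7]].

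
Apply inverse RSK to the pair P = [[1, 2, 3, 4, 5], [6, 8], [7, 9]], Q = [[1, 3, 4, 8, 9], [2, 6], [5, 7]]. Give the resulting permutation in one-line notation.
7 1 6 9 2 8 3 4 5

Reverse the RSK construction: for i from n down to 1, find the cell of Q containing i, remove the entry at that cell from P, and reverse-bump it up through P; the value ejected from row 1 is w(i).

Step i=9: Q has 9 at row 1, column 5; remove that cell from P, ejecting 5. So w(9) = 5. P is now [[1, 2, 3, 4], [6, 8], [7, 9]].
Step i=8: Q has 8 at row 1, column 4; remove that cell from P, ejecting 4. So w(8) = 4. P is now [[1, 2, 3], [6, 8], [7, 9]].
Step i=7: Q has 7 at row 3, column 2; remove 9 from row 3 of P and reverse-bump: 9 enters row 2 and ejects 8; 8 enters row 1 and ejects 3. So w(7) = 3. P is now [[1, 2, 8], [6, 9], [7]].
Step i=6: Q has 6 at row 2, column 2; remove 9 from row 2 of P and reverse-bump: 9 enters row 1 and ejects 8. So w(6) = 8. P is now [[1, 2, 9], [6], [7]].
Step i=5: Q has 5 at row 3, column 1; remove 7 from row 3 of P and reverse-bump: 7 enters row 2 and ejects 6; 6 enters row 1 and ejects 2. So w(5) = 2. P is now [[1, 6, 9], [7]].
Step i=4: Q has 4 at row 1, column 3; remove that cell from P, ejecting 9. So w(4) = 9. P is now [[1, 6], [7]].
Step i=3: Q has 3 at row 1, column 2; remove that cell from P, ejecting 6. So w(3) = 6. P is now [[1], [7]].
Step i=2: Q has 2 at row 2, column 1; remove 7 from row 2 of P and reverse-bump: 7 enters row 1 and ejects 1. So w(2) = 1. P is now [[7]].
Step i=1: Q has 1 at row 1, column 1; remove that cell from P, ejecting 7. So w(1) = 7. P is now [].

So w = 7 1 6 9 2 8 3 4 5.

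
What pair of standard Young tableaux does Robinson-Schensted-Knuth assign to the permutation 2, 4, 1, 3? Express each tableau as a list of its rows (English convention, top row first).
P = [[1, 3], [2, 4]], Q = [[1, 2], [3, 4]]

Insert each entry of the permutation into P by Schensted row insertion, recording in Q the position of each new cell.

Insert 2: appended to row 1. P = [[2]], Q = [[1]].
Insert 4: appended to row 1. P = [[2, 4]], Q = [[1, 2]].
Insert 1: 1 bumps 2 from row 1; 2 starts row 2. P = [[1, 4], [2]], Q = [[1, 2], [3]].
Insert 3: 3 bumps 4 from row 1; 4 appends to row 2. P = [[1, 3], [2, 4]], Q = [[1, 2], [3, 4]].

So P = [[1, 3], [2, 4]], Q = [[1, 2], [3, 4]].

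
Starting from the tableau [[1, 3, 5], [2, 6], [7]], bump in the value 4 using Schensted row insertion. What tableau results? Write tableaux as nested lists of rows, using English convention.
In row 1, 4 replaces 5 (the leftmost entry greater than 4); 5 is bumped to row 2. In row 2, 5 replaces 6 (the leftmost entry greater than 5); 6 is bumped to row 3. In row 3, 6 replaces 7 (the leftmost entry greater than 6); 7 is bumped to row 4. 7 starts a new row 4. The new tableau is [[1, 3, 4], [2, 5], [6], [7]].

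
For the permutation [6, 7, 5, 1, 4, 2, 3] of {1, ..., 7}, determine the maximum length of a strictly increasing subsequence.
3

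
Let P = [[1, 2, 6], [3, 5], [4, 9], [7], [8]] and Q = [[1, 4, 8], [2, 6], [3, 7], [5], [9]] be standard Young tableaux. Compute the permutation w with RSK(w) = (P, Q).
Reverse RSK: for i = n, n-1, ..., 1, locate i in Q, remove the corresponding corner cell from P, and reverse-bump its entry up through P; the value ejected from row 1 is w(i).

So w = 8 7 4 9 1 5 3 6 2.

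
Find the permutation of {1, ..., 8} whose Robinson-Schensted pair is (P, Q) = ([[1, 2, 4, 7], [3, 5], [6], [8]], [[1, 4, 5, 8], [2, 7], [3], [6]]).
Reverse the RSK construction: for i from n down to 1, find the cell of Q containing i, remove the entry at that cell from P, and reverse-bump it up through P; the value ejected from row 1 is w(i).

Step i=8: Q has 8 at row 1, column 4; remove that cell from P, ejecting 7. So w(8) = 7. P is now [[1, 2, 4], [3, 5], [6], [8]].
Step i=7: Q has 7 at row 2, column 2; remove 5 from row 2 of P and reverse-bump: 5 enters row 1 and ejects 4. So w(7) = 4. P is now [[1, 2, 5], [3], [6], [8]].
Step i=6: Q has 6 at row 4, column 1; remove 8 from row 4 of P and reverse-bump: 8 enters row 3 and ejects 6; 6 enters row 2 and ejects 3; 3 enters row 1 and ejects 2. So w(6) = 2. P is now [[1, 3, 5], [6], [8]].
Step i=5: Q has 5 at row 1, column 3; remove that cell from P, ejecting 5. So w(5) = 5. P is now [[1, 3], [6], [8]].
Step i=4: Q has 4 at row 1, column 2; remove that cell from P, ejecting 3. So w(4) = 3. P is now [[1], [6], [8]].
Step i=3: Q has 3 at row 3, column 1; remove 8 from row 3 of P and reverse-bump: 8 enters row 2 and ejects 6; 6 enters row 1 and ejects 1. So w(3) = 1. P is now [[6], [8]].
Step i=2: Q has 2 at row 2, column 1; remove 8 from row 2 of P and reverse-bump: 8 enters row 1 and ejects 6. So w(2) = 6. P is now [[8]].
Step i=1: Q has 1 at row 1, column 1; remove that cell from P, ejecting 8. So w(1) = 8. P is now [].

So w = 8 6 1 3 5 2 4 7.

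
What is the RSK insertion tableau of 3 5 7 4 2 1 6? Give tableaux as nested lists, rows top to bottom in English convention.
Insert 3: appended to row 1. P = [[3]].
Insert 5: appended to row 1. P = [[3, 5]].
Insert 7: appended to row 1. P = [[3, 5, 7]].
Insert 4: 4 bumps 5 from row 1; 5 starts row 2. P = [[3, 4, 7], [5]].
Insert 2: 2 bumps 3 from row 1; 3 bumps 5 from row 2; 5 starts row 3. P = [[2, 4, 7], [3], [5]].
Insert 1: 1 bumps 2 from row 1; 2 bumps 3 from row 2; 3 bumps 5 from row 3; 5 starts row 4. P = [[1, 4, 7], [2], [3], [5]].
Insert 6: 6 bumps 7 from row 1; 7 appends to row 2. P = [[1, 4, 6], [2, 7], [3], [5]].

So P = [[1, 4, 6], [2, 7], [3], [5]].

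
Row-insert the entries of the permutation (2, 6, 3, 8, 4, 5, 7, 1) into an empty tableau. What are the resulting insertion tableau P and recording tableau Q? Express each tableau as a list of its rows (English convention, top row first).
Insert each entry of the permutation into P by Schensted row insertion, recording in Q the position of each new cell.

After inserting 2: P = [[2]].
After inserting 6: P = [[2, 6]].
After inserting 3: P = [[2, 3], [6]].
After inserting 8: P = [[2, 3, 8], [6]].
After inserting 4: P = [[2, 3, 4], [6, 8]].
After inserting 5: P = [[2, 3, 4, 5], [6, 8]].
After inserting 7: P = [[2, 3, 4, 5, 7], [6, 8]].
After inserting 1: P = [[1, 3, 4, 5, 7], [2, 8], [6]].

So P = [[1, 3, 4, 5, 7], [2, 8], [6]], Q = [[1, 2, 4, 6, 7], [3, 5], [8]].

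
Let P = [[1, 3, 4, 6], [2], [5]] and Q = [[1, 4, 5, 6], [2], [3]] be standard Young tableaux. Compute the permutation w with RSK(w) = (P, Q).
5 2 1 3 4 6

Reverse the RSK construction: for i from n down to 1, find the cell of Q containing i, remove the entry at that cell from P, and reverse-bump it up through P; the value ejected from row 1 is w(i).

Step i=6: Q has 6 at row 1, column 4; remove that cell from P, ejecting 6. So w(6) = 6. P is now [[1, 3, 4], [2], [5]].
Step i=5: Q has 5 at row 1, column 3; remove that cell from P, ejecting 4. So w(5) = 4. P is now [[1, 3], [2], [5]].
Step i=4: Q has 4 at row 1, column 2; remove that cell from P, ejecting 3. So w(4) = 3. P is now [[1], [2], [5]].
Step i=3: Q has 3 at row 3, column 1; remove 5 from row 3 of P and reverse-bump: 5 enters row 2 and ejects 2; 2 enters row 1 and ejects 1. So w(3) = 1. P is now [[2], [5]].
Step i=2: Q has 2 at row 2, column 1; remove 5 from row 2 of P and reverse-bump: 5 enters row 1 and ejects 2. So w(2) = 2. P is now [[5]].
Step i=1: Q has 1 at row 1, column 1; remove that cell from P, ejecting 5. So w(1) = 5. P is now [].

So w = 5 2 1 3 4 6.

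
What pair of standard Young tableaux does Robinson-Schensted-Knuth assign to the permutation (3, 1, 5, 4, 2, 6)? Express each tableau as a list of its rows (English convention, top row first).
Insert each entry of the permutation into P by Schensted row insertion, recording in Q the position of each new cell.

Insert 3: appended to row 1. P = [[3]].
Insert 1: 1 bumps 3 from row 1; 3 starts row 2. P = [[1], [3]].
Insert 5: appended to row 1. P = [[1, 5], [3]].
Insert 4: 4 bumps 5 from row 1; 5 appends to row 2. P = [[1, 4], [3, 5]].
Insert 2: 2 bumps 4 from row 1; 4 bumps 5 from row 2; 5 starts row 3. P = [[1, 2], [3, 4], [5]].
Insert 6: appended to row 1. P = [[1, 2, 6], [3, 4], [5]].

So P = [[1, 2, 6], [3, 4], [5]], Q = [[1, 3, 6], [2, 4], [5]].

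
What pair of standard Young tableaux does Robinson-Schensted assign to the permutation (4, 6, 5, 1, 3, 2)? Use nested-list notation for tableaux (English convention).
P = [[1, 2], [3, 5], [4], [6]], Q = [[1, 2], [3, 5], [4], [6]]

Insert each entry of the permutation into P by Schensted row insertion, recording in Q the position of each new cell.

Insert 4: appended to row 1. P = [[4]].
Insert 6: appended to row 1. P = [[4, 6]].
Insert 5: 5 bumps 6 from row 1; 6 starts row 2. P = [[4, 5], [6]].
Insert 1: 1 bumps 4 from row 1; 4 bumps 6 from row 2; 6 starts row 3. P = [[1, 5], [4], [6]].
Insert 3: 3 bumps 5 from row 1; 5 appends to row 2. P = [[1, 3], [4, 5], [6]].
Insert 2: 2 bumps 3 from row 1; 3 bumps 4 from row 2; 4 bumps 6 from row 3; 6 starts row 4. P = [[1, 2], [3, 5], [4], [6]].

So P = [[1, 2], [3, 5], [4], [6]], Q = [[1, 2], [3, 5], [4], [6]].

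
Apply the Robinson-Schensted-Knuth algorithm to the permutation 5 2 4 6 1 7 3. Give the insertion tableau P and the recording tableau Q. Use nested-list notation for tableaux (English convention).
Insert each entry of the permutation into P by Schensted row insertion, recording in Q the position of each new cell.

After inserting 5: P = [[5]].
After inserting 2: P = [[2], [5]].
After inserting 4: P = [[2, 4], [5]].
After inserting 6: P = [[2, 4, 6], [5]].
After inserting 1: P = [[1, 4, 6], [2], [5]].
After inserting 7: P = [[1, 4, 6, 7], [2], [5]].
After inserting 3: P = [[1, 3, 6, 7], [2, 4], [5]].

So P = [[1, 3, 6, 7], [2, 4], [5]], Q = [[1, 3, 4, 6], [2, 7], [5]].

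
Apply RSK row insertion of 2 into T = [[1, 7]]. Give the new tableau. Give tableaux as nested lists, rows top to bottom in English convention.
[[1, 2], [7]]

In row 1, 2 replaces 7 (the leftmost entry greater than 2); 7 is bumped to row 2. 7 starts a new row 2. The new tableau is [[1, 2], [7]].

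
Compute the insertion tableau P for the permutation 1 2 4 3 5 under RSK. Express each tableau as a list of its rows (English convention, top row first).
Insert 1: appended to row 1. P = [[1]].
Insert 2: appended to row 1. P = [[1, 2]].
Insert 4: appended to row 1. P = [[1, 2, 4]].
Insert 3: 3 bumps 4 from row 1; 4 starts row 2. P = [[1, 2, 3], [4]].
Insert 5: appended to row 1. P = [[1, 2, 3, 5], [4]].

So P = [[1, 2, 3, 5], [4]].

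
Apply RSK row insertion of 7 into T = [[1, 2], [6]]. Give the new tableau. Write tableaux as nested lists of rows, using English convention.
[[1, 2, 7], [6]]

7 is larger than every entry of row 1, so it is appended to row 1. The new tableau is [[1, 2, 7], [6]].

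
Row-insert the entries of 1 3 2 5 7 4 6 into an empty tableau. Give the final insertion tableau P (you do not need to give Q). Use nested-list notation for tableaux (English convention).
Insert 1: appended to row 1. P = [[1]].
Insert 3: appended to row 1. P = [[1, 3]].
Insert 2: 2 bumps 3 from row 1; 3 starts row 2. P = [[1, 2], [3]].
Insert 5: appended to row 1. P = [[1, 2, 5], [3]].
Insert 7: appended to row 1. P = [[1, 2, 5, 7], [3]].
Insert 4: 4 bumps 5 from row 1; 5 appends to row 2. P = [[1, 2, 4, 7], [3, 5]].
Insert 6: 6 bumps 7 from row 1; 7 appends to row 2. P = [[1, 2, 4, 6], [3, 5, 7]].

So P = [[1, 2, 4, 6], [3, 5, 7]].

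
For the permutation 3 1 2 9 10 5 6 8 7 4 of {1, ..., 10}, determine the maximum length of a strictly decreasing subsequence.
4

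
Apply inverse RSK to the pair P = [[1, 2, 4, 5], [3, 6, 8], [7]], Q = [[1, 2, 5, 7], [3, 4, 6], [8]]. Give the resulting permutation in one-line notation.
Reverse RSK: for i = n, n-1, ..., 1, locate i in Q, remove the corresponding corner cell from P, and reverse-bump its entry up through P; the value ejected from row 1 is w(i).

So w = 3 7 1 2 8 4 6 5.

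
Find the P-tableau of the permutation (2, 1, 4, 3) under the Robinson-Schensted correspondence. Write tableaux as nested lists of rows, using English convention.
P = [[1, 3], [2, 4]]

Insert 2: appended to row 1. P = [[2]].
Insert 1: 1 bumps 2 from row 1; 2 starts row 2. P = [[1], [2]].
Insert 4: appended to row 1. P = [[1, 4], [2]].
Insert 3: 3 bumps 4 from row 1; 4 appends to row 2. P = [[1, 3], [2, 4]].

So P = [[1, 3], [2, 4]].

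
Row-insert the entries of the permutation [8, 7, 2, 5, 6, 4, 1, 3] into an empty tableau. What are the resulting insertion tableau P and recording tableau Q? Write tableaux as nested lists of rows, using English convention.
Insert each entry of the permutation into P by Schensted row insertion, recording in Q the position of each new cell.

Insert 8: appended to row 1. P = [[8]], Q = [[1]].
Insert 7: 7 bumps 8 from row 1; 8 starts row 2. P = [[7], [8]], Q = [[1], [2]].
Insert 2: 2 bumps 7 from row 1; 7 bumps 8 from row 2; 8 starts row 3. P = [[2], [7], [8]], Q = [[1], [2], [3]].
Insert 5: appended to row 1. P = [[2, 5], [7], [8]], Q = [[1, 4], [2], [3]].
Insert 6: appended to row 1. P = [[2, 5, 6], [7], [8]], Q = [[1, 4, 5], [2], [3]].
Insert 4: 4 bumps 5 from row 1; 5 bumps 7 from row 2; 7 bumps 8 from row 3; 8 starts row 4. P = [[2, 4, 6], [5], [7], [8]], Q = [[1, 4, 5], [2], [3], [6]].
Insert 1: 1 bumps 2 from row 1; 2 bumps 5 from row 2; 5 bumps 7 from row 3; 7 bumps 8 from row 4; 8 starts row 5. P = [[1, 4, 6], [2], [5], [7], [8]], Q = [[1, 4, 5], [2], [3], [6], [7]].
Insert 3: 3 bumps 4 from row 1; 4 appends to row 2. P = [[1, 3, 6], [2, 4], [5], [7], [8]], Q = [[1, 4, 5], [2, 8], [3], [6], [7]].

So P = [[1, 3, 6], [2, 4], [5], [7], [8]], Q = [[1, 4, 5], [2, 8], [3], [6], [7]].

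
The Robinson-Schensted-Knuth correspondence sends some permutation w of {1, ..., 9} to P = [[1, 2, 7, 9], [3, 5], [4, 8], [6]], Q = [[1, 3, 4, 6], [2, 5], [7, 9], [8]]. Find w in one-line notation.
6 4 5 8 7 9 3 1 2

Reverse the RSK construction: for i from n down to 1, find the cell of Q containing i, remove the entry at that cell from P, and reverse-bump it up through P; the value ejected from row 1 is w(i).

Step i=9: Q has 9 at row 3, column 2; remove 8 from row 3 of P and reverse-bump: 8 enters row 2 and ejects 5; 5 enters row 1 and ejects 2. So w(9) = 2. P is now [[1, 5, 7, 9], [3, 8], [4], [6]].
Step i=8: Q has 8 at row 4, column 1; remove 6 from row 4 of P and reverse-bump: 6 enters row 3 and ejects 4; 4 enters row 2 and ejects 3; 3 enters row 1 and ejects 1. So w(8) = 1. P is now [[3, 5, 7, 9], [4, 8], [6]].
Step i=7: Q has 7 at row 3, column 1; remove 6 from row 3 of P and reverse-bump: 6 enters row 2 and ejects 4; 4 enters row 1 and ejects 3. So w(7) = 3. P is now [[4, 5, 7, 9], [6, 8]].
Step i=6: Q has 6 at row 1, column 4; remove that cell from P, ejecting 9. So w(6) = 9. P is now [[4, 5, 7], [6, 8]].
Step i=5: Q has 5 at row 2, column 2; remove 8 from row 2 of P and reverse-bump: 8 enters row 1 and ejects 7. So w(5) = 7. P is now [[4, 5, 8], [6]].
Step i=4: Q has 4 at row 1, column 3; remove that cell from P, ejecting 8. So w(4) = 8. P is now [[4, 5], [6]].
Step i=3: Q has 3 at row 1, column 2; remove that cell from P, ejecting 5. So w(3) = 5. P is now [[4], [6]].
Step i=2: Q has 2 at row 2, column 1; remove 6 from row 2 of P and reverse-bump: 6 enters row 1 and ejects 4. So w(2) = 4. P is now [[6]].
Step i=1: Q has 1 at row 1, column 1; remove that cell from P, ejecting 6. So w(1) = 6. P is now [].

So w = 6 4 5 8 7 9 3 1 2.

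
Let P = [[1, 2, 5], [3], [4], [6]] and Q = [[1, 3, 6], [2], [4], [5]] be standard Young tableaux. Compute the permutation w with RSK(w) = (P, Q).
6 1 4 3 2 5

Reverse the RSK construction: for i from n down to 1, find the cell of Q containing i, remove the entry at that cell from P, and reverse-bump it up through P; the value ejected from row 1 is w(i).

Step i=6: Q has 6 at row 1, column 3; remove that cell from P, ejecting 5. So w(6) = 5. P is now [[1, 2], [3], [4], [6]].
Step i=5: Q has 5 at row 4, column 1; remove 6 from row 4 of P and reverse-bump: 6 enters row 3 and ejects 4; 4 enters row 2 and ejects 3; 3 enters row 1 and ejects 2. So w(5) = 2. P is now [[1, 3], [4], [6]].
Step i=4: Q has 4 at row 3, column 1; remove 6 from row 3 of P and reverse-bump: 6 enters row 2 and ejects 4; 4 enters row 1 and ejects 3. So w(4) = 3. P is now [[1, 4], [6]].
Step i=3: Q has 3 at row 1, column 2; remove that cell from P, ejecting 4. So w(3) = 4. P is now [[1], [6]].
Step i=2: Q has 2 at row 2, column 1; remove 6 from row 2 of P and reverse-bump: 6 enters row 1 and ejects 1. So w(2) = 1. P is now [[6]].
Step i=1: Q has 1 at row 1, column 1; remove that cell from P, ejecting 6. So w(1) = 6. P is now [].

So w = 6 1 4 3 2 5.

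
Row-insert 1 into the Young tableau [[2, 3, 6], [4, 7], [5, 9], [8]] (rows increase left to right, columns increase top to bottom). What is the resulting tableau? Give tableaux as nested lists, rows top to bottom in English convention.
[[1, 3, 6], [2, 7], [4, 9], [5], [8]]

In row 1, 1 replaces 2 (the leftmost entry greater than 1); 2 is bumped to row 2. In row 2, 2 replaces 4 (the leftmost entry greater than 2); 4 is bumped to row 3. In row 3, 4 replaces 5 (the leftmost entry greater than 4); 5 is bumped to row 4. In row 4, 5 replaces 8 (the leftmost entry greater than 5); 8 is bumped to row 5. 8 starts a new row 5. The new tableau is [[1, 3, 6], [2, 7], [4, 9], [5], [8]].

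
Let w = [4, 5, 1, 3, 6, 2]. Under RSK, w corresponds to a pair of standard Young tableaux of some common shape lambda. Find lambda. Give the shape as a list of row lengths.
Row-insert each entry into an empty tableau.

After inserting 4: P = [[4]].
After inserting 5: P = [[4, 5]].
After inserting 1: P = [[1, 5], [4]].
After inserting 3: P = [[1, 3], [4, 5]].
After inserting 6: P = [[1, 3, 6], [4, 5]].
After inserting 2: P = [[1, 2, 6], [3, 5], [4]].

The final insertion tableau P = [[1, 2, 6], [3, 5], [4]] has shape [3, 2, 1].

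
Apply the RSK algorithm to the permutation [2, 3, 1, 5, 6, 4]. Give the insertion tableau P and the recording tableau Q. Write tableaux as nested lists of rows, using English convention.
Insert each entry of the permutation into P by Schensted row insertion, recording in Q the position of each new cell.

Insert 2: appended to row 1. P = [[2]].
Insert 3: appended to row 1. P = [[2, 3]].
Insert 1: 1 bumps 2 from row 1; 2 starts row 2. P = [[1, 3], [2]].
Insert 5: appended to row 1. P = [[1, 3, 5], [2]].
Insert 6: appended to row 1. P = [[1, 3, 5, 6], [2]].
Insert 4: 4 bumps 5 from row 1; 5 appends to row 2. P = [[1, 3, 4, 6], [2, 5]].

So P = [[1, 3, 4, 6], [2, 5]], Q = [[1, 2, 4, 5], [3, 6]].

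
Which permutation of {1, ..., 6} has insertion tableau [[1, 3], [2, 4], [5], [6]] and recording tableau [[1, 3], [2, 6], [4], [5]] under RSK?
6 2 5 4 1 3

Reverse the RSK construction: for i from n down to 1, find the cell of Q containing i, remove the entry at that cell from P, and reverse-bump it up through P; the value ejected from row 1 is w(i).

Step i=6: Q has 6 at row 2, column 2; remove 4 from row 2 of P and reverse-bump: 4 enters row 1 and ejects 3. So w(6) = 3. P is now [[1, 4], [2], [5], [6]].
Step i=5: Q has 5 at row 4, column 1; remove 6 from row 4 of P and reverse-bump: 6 enters row 3 and ejects 5; 5 enters row 2 and ejects 2; 2 enters row 1 and ejects 1. So w(5) = 1. P is now [[2, 4], [5], [6]].
Step i=4: Q has 4 at row 3, column 1; remove 6 from row 3 of P and reverse-bump: 6 enters row 2 and ejects 5; 5 enters row 1 and ejects 4. So w(4) = 4. P is now [[2, 5], [6]].
Step i=3: Q has 3 at row 1, column 2; remove that cell from P, ejecting 5. So w(3) = 5. P is now [[2], [6]].
Step i=2: Q has 2 at row 2, column 1; remove 6 from row 2 of P and reverse-bump: 6 enters row 1 and ejects 2. So w(2) = 2. P is now [[6]].
Step i=1: Q has 1 at row 1, column 1; remove that cell from P, ejecting 6. So w(1) = 6. P is now [].

So w = 6 2 5 4 1 3.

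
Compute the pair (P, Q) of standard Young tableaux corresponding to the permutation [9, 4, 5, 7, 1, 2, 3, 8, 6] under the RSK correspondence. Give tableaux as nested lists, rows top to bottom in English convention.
P = [[1, 2, 3, 6], [4, 5, 7, 8], [9]], Q = [[1, 3, 4, 8], [2, 6, 7, 9], [5]]

Insert each entry of the permutation into P by Schensted row insertion, recording in Q the position of each new cell.

After inserting 9: P = [[9]].
After inserting 4: P = [[4], [9]].
After inserting 5: P = [[4, 5], [9]].
After inserting 7: P = [[4, 5, 7], [9]].
After inserting 1: P = [[1, 5, 7], [4], [9]].
After inserting 2: P = [[1, 2, 7], [4, 5], [9]].
After inserting 3: P = [[1, 2, 3], [4, 5, 7], [9]].
After inserting 8: P = [[1, 2, 3, 8], [4, 5, 7], [9]].
After inserting 6: P = [[1, 2, 3, 6], [4, 5, 7, 8], [9]].

So P = [[1, 2, 3, 6], [4, 5, 7, 8], [9]], Q = [[1, 3, 4, 8], [2, 6, 7, 9], [5]].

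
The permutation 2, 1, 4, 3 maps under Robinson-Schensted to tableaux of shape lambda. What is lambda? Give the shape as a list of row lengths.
Row-insert each entry into an empty tableau.

After inserting 2: P = [[2]].
After inserting 1: P = [[1], [2]].
After inserting 4: P = [[1, 4], [2]].
After inserting 3: P = [[1, 3], [2, 4]].

The final insertion tableau P = [[1, 3], [2, 4]] has shape [2, 2].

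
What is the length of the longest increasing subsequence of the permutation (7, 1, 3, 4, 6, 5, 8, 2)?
5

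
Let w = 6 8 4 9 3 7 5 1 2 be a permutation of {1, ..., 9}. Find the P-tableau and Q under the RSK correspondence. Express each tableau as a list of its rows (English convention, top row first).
P = [[1, 2, 9], [3, 5], [4, 7], [6, 8]], Q = [[1, 2, 4], [3, 6], [5, 7], [8, 9]]

Insert each entry of the permutation into P by Schensted row insertion, recording in Q the position of each new cell.

Insert 6: appended to row 1. P = [[6]].
Insert 8: appended to row 1. P = [[6, 8]].
Insert 4: 4 bumps 6 from row 1; 6 starts row 2. P = [[4, 8], [6]].
Insert 9: appended to row 1. P = [[4, 8, 9], [6]].
Insert 3: 3 bumps 4 from row 1; 4 bumps 6 from row 2; 6 starts row 3. P = [[3, 8, 9], [4], [6]].
Insert 7: 7 bumps 8 from row 1; 8 appends to row 2. P = [[3, 7, 9], [4, 8], [6]].
Insert 5: 5 bumps 7 from row 1; 7 bumps 8 from row 2; 8 appends to row 3. P = [[3, 5, 9], [4, 7], [6, 8]].
Insert 1: 1 bumps 3 from row 1; 3 bumps 4 from row 2; 4 bumps 6 from row 3; 6 starts row 4. P = [[1, 5, 9], [3, 7], [4, 8], [6]].
Insert 2: 2 bumps 5 from row 1; 5 bumps 7 from row 2; 7 bumps 8 from row 3; 8 appends to row 4. P = [[1, 2, 9], [3, 5], [4, 7], [6, 8]].

So P = [[1, 2, 9], [3, 5], [4, 7], [6, 8]], Q = [[1, 2, 4], [3, 6], [5, 7], [8, 9]].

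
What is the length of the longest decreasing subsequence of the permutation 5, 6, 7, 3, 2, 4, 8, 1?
4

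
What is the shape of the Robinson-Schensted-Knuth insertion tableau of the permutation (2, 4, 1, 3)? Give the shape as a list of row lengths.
[2, 2]

Row-insert each entry into an empty tableau.

After inserting 2: P = [[2]].
After inserting 4: P = [[2, 4]].
After inserting 1: P = [[1, 4], [2]].
After inserting 3: P = [[1, 3], [2, 4]].

The final insertion tableau P = [[1, 3], [2, 4]] has shape [2, 2].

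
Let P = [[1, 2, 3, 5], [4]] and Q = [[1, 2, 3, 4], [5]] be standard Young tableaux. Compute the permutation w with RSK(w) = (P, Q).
1 2 4 5 3

Reverse the RSK construction: for i from n down to 1, find the cell of Q containing i, remove the entry at that cell from P, and reverse-bump it up through P; the value ejected from row 1 is w(i).

Step i=5: Q has 5 at row 2, column 1; remove 4 from row 2 of P and reverse-bump: 4 enters row 1 and ejects 3. So w(5) = 3. P is now [[1, 2, 4, 5]].
Step i=4: Q has 4 at row 1, column 4; remove that cell from P, ejecting 5. So w(4) = 5. P is now [[1, 2, 4]].
Step i=3: Q has 3 at row 1, column 3; remove that cell from P, ejecting 4. So w(3) = 4. P is now [[1, 2]].
Step i=2: Q has 2 at row 1, column 2; remove that cell from P, ejecting 2. So w(2) = 2. P is now [[1]].
Step i=1: Q has 1 at row 1, column 1; remove that cell from P, ejecting 1. So w(1) = 1. P is now [].

So w = 1 2 4 5 3.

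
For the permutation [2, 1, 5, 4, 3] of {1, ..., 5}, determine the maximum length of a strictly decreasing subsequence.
3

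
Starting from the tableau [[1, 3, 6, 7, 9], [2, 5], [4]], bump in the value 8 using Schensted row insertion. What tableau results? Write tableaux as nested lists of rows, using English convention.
[[1, 3, 6, 7, 8], [2, 5, 9], [4]]

In row 1, 8 replaces 9 (the leftmost entry greater than 8); 9 is bumped to row 2. 9 is appended to row 2. The new tableau is [[1, 3, 6, 7, 8], [2, 5, 9], [4]].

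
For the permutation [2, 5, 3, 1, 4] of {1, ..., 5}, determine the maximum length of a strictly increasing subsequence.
3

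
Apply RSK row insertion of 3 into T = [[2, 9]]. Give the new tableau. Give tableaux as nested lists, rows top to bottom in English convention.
In row 1, 3 replaces 9 (the leftmost entry greater than 3); 9 is bumped to row 2. 9 starts a new row 2. The new tableau is [[2, 3], [9]].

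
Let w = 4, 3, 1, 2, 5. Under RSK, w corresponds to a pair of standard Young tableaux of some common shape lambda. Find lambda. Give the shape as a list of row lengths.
[3, 1, 1]

Row-insert each entry into an empty tableau.

After inserting 4: P = [[4]].
After inserting 3: P = [[3], [4]].
After inserting 1: P = [[1], [3], [4]].
After inserting 2: P = [[1, 2], [3], [4]].
After inserting 5: P = [[1, 2, 5], [3], [4]].

The final insertion tableau P = [[1, 2, 5], [3], [4]] has shape [3, 1, 1].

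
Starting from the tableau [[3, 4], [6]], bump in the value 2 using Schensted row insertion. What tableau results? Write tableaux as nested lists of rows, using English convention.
[[2, 4], [3], [6]]

In row 1, 2 replaces 3 (the leftmost entry greater than 2); 3 is bumped to row 2. In row 2, 3 replaces 6 (the leftmost entry greater than 3); 6 is bumped to row 3. 6 starts a new row 3. The new tableau is [[2, 4], [3], [6]].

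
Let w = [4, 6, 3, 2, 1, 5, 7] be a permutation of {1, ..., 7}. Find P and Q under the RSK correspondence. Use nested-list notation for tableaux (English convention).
P = [[1, 5, 7], [2, 6], [3], [4]], Q = [[1, 2, 7], [3, 6], [4], [5]]

Insert each entry of the permutation into P by Schensted row insertion, recording in Q the position of each new cell.

Insert 4: appended to row 1. P = [[4]], Q = [[1]].
Insert 6: appended to row 1. P = [[4, 6]], Q = [[1, 2]].
Insert 3: 3 bumps 4 from row 1; 4 starts row 2. P = [[3, 6], [4]], Q = [[1, 2], [3]].
Insert 2: 2 bumps 3 from row 1; 3 bumps 4 from row 2; 4 starts row 3. P = [[2, 6], [3], [4]], Q = [[1, 2], [3], [4]].
Insert 1: 1 bumps 2 from row 1; 2 bumps 3 from row 2; 3 bumps 4 from row 3; 4 starts row 4. P = [[1, 6], [2], [3], [4]], Q = [[1, 2], [3], [4], [5]].
Insert 5: 5 bumps 6 from row 1; 6 appends to row 2. P = [[1, 5], [2, 6], [3], [4]], Q = [[1, 2], [3, 6], [4], [5]].
Insert 7: appended to row 1. P = [[1, 5, 7], [2, 6], [3], [4]], Q = [[1, 2, 7], [3, 6], [4], [5]].

So P = [[1, 5, 7], [2, 6], [3], [4]], Q = [[1, 2, 7], [3, 6], [4], [5]].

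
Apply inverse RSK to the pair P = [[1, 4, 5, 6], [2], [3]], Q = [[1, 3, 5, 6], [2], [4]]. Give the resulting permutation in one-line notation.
3 2 4 1 5 6

Reverse RSK: for i = n, n-1, ..., 1, locate i in Q, remove the corresponding corner cell from P, and reverse-bump its entry up through P; the value ejected from row 1 is w(i).

So w = 3 2 4 1 5 6.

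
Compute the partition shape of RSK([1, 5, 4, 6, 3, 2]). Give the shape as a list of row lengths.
RSK row insertion gives P = [[1, 2, 6], [3], [4], [5]], which has shape [3, 1, 1, 1].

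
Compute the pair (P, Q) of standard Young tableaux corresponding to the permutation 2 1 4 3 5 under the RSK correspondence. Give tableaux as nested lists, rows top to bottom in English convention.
P = [[1, 3, 5], [2, 4]], Q = [[1, 3, 5], [2, 4]]

Insert each entry of the permutation into P by Schensted row insertion, recording in Q the position of each new cell.

Insert 2: appended to row 1. P = [[2]], Q = [[1]].
Insert 1: 1 bumps 2 from row 1; 2 starts row 2. P = [[1], [2]], Q = [[1], [2]].
Insert 4: appended to row 1. P = [[1, 4], [2]], Q = [[1, 3], [2]].
Insert 3: 3 bumps 4 from row 1; 4 appends to row 2. P = [[1, 3], [2, 4]], Q = [[1, 3], [2, 4]].
Insert 5: appended to row 1. P = [[1, 3, 5], [2, 4]], Q = [[1, 3, 5], [2, 4]].

So P = [[1, 3, 5], [2, 4]], Q = [[1, 3, 5], [2, 4]].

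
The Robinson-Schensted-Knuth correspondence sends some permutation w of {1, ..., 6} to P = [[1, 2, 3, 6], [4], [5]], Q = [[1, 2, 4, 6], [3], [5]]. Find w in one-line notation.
1 5 2 4 3 6

Reverse the RSK construction: for i from n down to 1, find the cell of Q containing i, remove the entry at that cell from P, and reverse-bump it up through P; the value ejected from row 1 is w(i).

Step i=6: Q has 6 at row 1, column 4; remove that cell from P, ejecting 6. So w(6) = 6. P is now [[1, 2, 3], [4], [5]].
Step i=5: Q has 5 at row 3, column 1; remove 5 from row 3 of P and reverse-bump: 5 enters row 2 and ejects 4; 4 enters row 1 and ejects 3. So w(5) = 3. P is now [[1, 2, 4], [5]].
Step i=4: Q has 4 at row 1, column 3; remove that cell from P, ejecting 4. So w(4) = 4. P is now [[1, 2], [5]].
Step i=3: Q has 3 at row 2, column 1; remove 5 from row 2 of P and reverse-bump: 5 enters row 1 and ejects 2. So w(3) = 2. P is now [[1, 5]].
Step i=2: Q has 2 at row 1, column 2; remove that cell from P, ejecting 5. So w(2) = 5. P is now [[1]].
Step i=1: Q has 1 at row 1, column 1; remove that cell from P, ejecting 1. So w(1) = 1. P is now [].

So w = 1 5 2 4 3 6.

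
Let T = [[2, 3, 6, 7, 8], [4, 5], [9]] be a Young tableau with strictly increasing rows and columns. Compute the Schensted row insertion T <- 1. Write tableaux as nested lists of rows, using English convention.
[[1, 3, 6, 7, 8], [2, 5], [4], [9]]

In row 1, 1 replaces 2 (the leftmost entry greater than 1); 2 is bumped to row 2. In row 2, 2 replaces 4 (the leftmost entry greater than 2); 4 is bumped to row 3. In row 3, 4 replaces 9 (the leftmost entry greater than 4); 9 is bumped to row 4. 9 starts a new row 4. The new tableau is [[1, 3, 6, 7, 8], [2, 5], [4], [9]].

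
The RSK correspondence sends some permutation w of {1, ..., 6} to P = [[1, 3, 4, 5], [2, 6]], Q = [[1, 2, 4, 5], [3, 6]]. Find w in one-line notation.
2 3 1 4 6 5

Reverse the RSK construction: for i from n down to 1, find the cell of Q containing i, remove the entry at that cell from P, and reverse-bump it up through P; the value ejected from row 1 is w(i).

Step i=6: Q has 6 at row 2, column 2; remove 6 from row 2 of P and reverse-bump: 6 enters row 1 and ejects 5. So w(6) = 5. P is now [[1, 3, 4, 6], [2]].
Step i=5: Q has 5 at row 1, column 4; remove that cell from P, ejecting 6. So w(5) = 6. P is now [[1, 3, 4], [2]].
Step i=4: Q has 4 at row 1, column 3; remove that cell from P, ejecting 4. So w(4) = 4. P is now [[1, 3], [2]].
Step i=3: Q has 3 at row 2, column 1; remove 2 from row 2 of P and reverse-bump: 2 enters row 1 and ejects 1. So w(3) = 1. P is now [[2, 3]].
Step i=2: Q has 2 at row 1, column 2; remove that cell from P, ejecting 3. So w(2) = 3. P is now [[2]].
Step i=1: Q has 1 at row 1, column 1; remove that cell from P, ejecting 2. So w(1) = 2. P is now [].

So w = 2 3 1 4 6 5.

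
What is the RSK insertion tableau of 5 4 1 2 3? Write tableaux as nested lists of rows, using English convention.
P = [[1, 2, 3], [4], [5]]

Insert 5: appended to row 1. P = [[5]].
Insert 4: 4 bumps 5 from row 1; 5 starts row 2. P = [[4], [5]].
Insert 1: 1 bumps 4 from row 1; 4 bumps 5 from row 2; 5 starts row 3. P = [[1], [4], [5]].
Insert 2: appended to row 1. P = [[1, 2], [4], [5]].
Insert 3: appended to row 1. P = [[1, 2, 3], [4], [5]].

So P = [[1, 2, 3], [4], [5]].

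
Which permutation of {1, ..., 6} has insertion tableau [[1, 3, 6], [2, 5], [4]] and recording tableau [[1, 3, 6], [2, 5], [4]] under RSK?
Reverse RSK: for i = n, n-1, ..., 1, locate i in Q, remove the corresponding corner cell from P, and reverse-bump its entry up through P; the value ejected from row 1 is w(i).

So w = 4 2 5 1 3 6.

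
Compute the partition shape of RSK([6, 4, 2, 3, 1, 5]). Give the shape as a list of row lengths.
Row-insert each entry into an empty tableau.

After inserting 6: P = [[6]].
After inserting 4: P = [[4], [6]].
After inserting 2: P = [[2], [4], [6]].
After inserting 3: P = [[2, 3], [4], [6]].
After inserting 1: P = [[1, 3], [2], [4], [6]].
After inserting 5: P = [[1, 3, 5], [2], [4], [6]].

The final insertion tableau P = [[1, 3, 5], [2], [4], [6]] has shape [3, 1, 1, 1].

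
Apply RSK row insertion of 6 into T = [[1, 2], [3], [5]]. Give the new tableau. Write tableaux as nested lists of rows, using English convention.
[[1, 2, 6], [3], [5]]

6 is larger than every entry of row 1, so it is appended to row 1. The new tableau is [[1, 2, 6], [3], [5]].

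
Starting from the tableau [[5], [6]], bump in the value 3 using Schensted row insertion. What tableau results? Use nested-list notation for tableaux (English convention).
In row 1, 3 replaces 5 (the leftmost entry greater than 3); 5 is bumped to row 2. In row 2, 5 replaces 6 (the leftmost entry greater than 5); 6 is bumped to row 3. 6 starts a new row 3. The new tableau is [[3], [5], [6]].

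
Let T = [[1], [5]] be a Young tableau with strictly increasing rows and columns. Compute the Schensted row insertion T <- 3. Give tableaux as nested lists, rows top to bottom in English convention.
3 is larger than every entry of row 1, so it is appended to row 1. The new tableau is [[1, 3], [5]].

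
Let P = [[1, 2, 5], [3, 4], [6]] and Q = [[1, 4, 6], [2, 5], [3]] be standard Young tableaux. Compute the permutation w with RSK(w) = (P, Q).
6 3 1 4 2 5

Reverse the RSK construction: for i from n down to 1, find the cell of Q containing i, remove the entry at that cell from P, and reverse-bump it up through P; the value ejected from row 1 is w(i).

Step i=6: Q has 6 at row 1, column 3; remove that cell from P, ejecting 5. So w(6) = 5. P is now [[1, 2], [3, 4], [6]].
Step i=5: Q has 5 at row 2, column 2; remove 4 from row 2 of P and reverse-bump: 4 enters row 1 and ejects 2. So w(5) = 2. P is now [[1, 4], [3], [6]].
Step i=4: Q has 4 at row 1, column 2; remove that cell from P, ejecting 4. So w(4) = 4. P is now [[1], [3], [6]].
Step i=3: Q has 3 at row 3, column 1; remove 6 from row 3 of P and reverse-bump: 6 enters row 2 and ejects 3; 3 enters row 1 and ejects 1. So w(3) = 1. P is now [[3], [6]].
Step i=2: Q has 2 at row 2, column 1; remove 6 from row 2 of P and reverse-bump: 6 enters row 1 and ejects 3. So w(2) = 3. P is now [[6]].
Step i=1: Q has 1 at row 1, column 1; remove that cell from P, ejecting 6. So w(1) = 6. P is now [].

So w = 6 3 1 4 2 5.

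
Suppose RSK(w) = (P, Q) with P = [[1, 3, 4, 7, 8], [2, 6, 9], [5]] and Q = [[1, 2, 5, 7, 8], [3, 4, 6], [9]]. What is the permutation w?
Reverse the RSK construction: for i from n down to 1, find the cell of Q containing i, remove the entry at that cell from P, and reverse-bump it up through P; the value ejected from row 1 is w(i).

Step i=9: Q has 9 at row 3, column 1; remove 5 from row 3 of P and reverse-bump: 5 enters row 2 and ejects 2; 2 enters row 1 and ejects 1. So w(9) = 1. P is now [[2, 3, 4, 7, 8], [5, 6, 9]].
Step i=8: Q has 8 at row 1, column 5; remove that cell from P, ejecting 8. So w(8) = 8. P is now [[2, 3, 4, 7], [5, 6, 9]].
Step i=7: Q has 7 at row 1, column 4; remove that cell from P, ejecting 7. So w(7) = 7. P is now [[2, 3, 4], [5, 6, 9]].
Step i=6: Q has 6 at row 2, column 3; remove 9 from row 2 of P and reverse-bump: 9 enters row 1 and ejects 4. So w(6) = 4. P is now [[2, 3, 9], [5, 6]].
Step i=5: Q has 5 at row 1, column 3; remove that cell from P, ejecting 9. So w(5) = 9. P is now [[2, 3], [5, 6]].
Step i=4: Q has 4 at row 2, column 2; remove 6 from row 2 of P and reverse-bump: 6 enters row 1 and ejects 3. So w(4) = 3. P is now [[2, 6], [5]].
Step i=3: Q has 3 at row 2, column 1; remove 5 from row 2 of P and reverse-bump: 5 enters row 1 and ejects 2. So w(3) = 2. P is now [[5, 6]].
Step i=2: Q has 2 at row 1, column 2; remove that cell from P, ejecting 6. So w(2) = 6. P is now [[5]].
Step i=1: Q has 1 at row 1, column 1; remove that cell from P, ejecting 5. So w(1) = 5. P is now [].

So w = 5 6 2 3 9 4 7 8 1.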